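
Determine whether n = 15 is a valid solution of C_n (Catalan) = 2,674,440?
No
C_15 = C(30,15)/(15+1) = 155,117,520/16 = 9,694,845, which does not equal 2,674,440.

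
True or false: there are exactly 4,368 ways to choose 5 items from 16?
C(16,5) = 4,368.

Answer: True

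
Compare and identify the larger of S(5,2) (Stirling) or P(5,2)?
P(5,2)

Solution: S(5,2) = 2·S(4,2) + S(4,1) = 2·7 + 1 = 15; P(5,2) = 20.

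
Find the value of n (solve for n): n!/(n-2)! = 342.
n!/(n-2)! = n×(n-1), a product of 2 consecutive integers ≈ (n−0.5)^2. 342^(1/2) + 0.5 ≈ 19.0; check n = 19: 19×18 = 342 ✓. So n = 19.
Final answer: 19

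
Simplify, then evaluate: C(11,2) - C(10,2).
10
C(11,2) - C(10,2) = C(10,1) = 10.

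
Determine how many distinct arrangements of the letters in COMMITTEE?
45,360
Word has 9 letters (C=1, O=1, M=2, I=1, T=2, E=2). Arrangements: 9!/Π(k!) = 45,360.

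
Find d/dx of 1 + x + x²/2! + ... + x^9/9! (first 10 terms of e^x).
1 + x + x²/2! + ... + x^8/8!

Explanation: Differentiating term by term gives the first 9 terms of e^x.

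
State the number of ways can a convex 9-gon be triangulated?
Using the Catalan number formula: C_n = C(2n, n) / (n+1)
C_7 = C(14, 7) / (7+1)
     = 3432 / 8
     = 429

Answer: 429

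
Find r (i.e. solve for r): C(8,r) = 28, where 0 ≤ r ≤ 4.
2
C(8,r) is increasing for 0 ≤ r ≤ 4. Stepping up (C(8,r+1) = C(8,r)·(8−r)/(r+1)): C(8,1) = 8, C(8,2) = 28 ✓. So r = 2.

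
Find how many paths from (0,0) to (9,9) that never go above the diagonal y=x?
4,862

Solution: Counted by the Catalan number C_9: C_9 = C(18,9)/(9+1) = 48,620/10 = 4,862.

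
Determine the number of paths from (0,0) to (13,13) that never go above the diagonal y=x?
742,900

Explanation: Counted by the Catalan number C_13: C_13 = C(26,13)/(13+1) = 10,400,600/14 = 742,900.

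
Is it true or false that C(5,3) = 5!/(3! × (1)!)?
False

Explanation: The correct denominator is 3!×2!, giving C(5,3) = 10; the stated RHS is 5!/(3!×1!) = 20 ≠ 10, so the statement does not hold.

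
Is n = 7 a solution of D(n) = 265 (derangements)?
D(7) = (7-1)·[D(6) + D(5)] = 6·[265 + 44] = 1,854, which does not equal 265.
Final answer: No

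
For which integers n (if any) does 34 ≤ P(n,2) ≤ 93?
P(6,2)=30; P(7,2)=42; P(8,2)=56; P(9,2)=72; P(10,2)=90; P(11,2)=110. So valid n = 7, 8, 9, 10.
Final answer: 7, 8, 9, 10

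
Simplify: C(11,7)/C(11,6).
5/7

C(n,k+1)/C(n,k) = (n−k)/(k+1). Here (11−6)/(6+1) = 5/7 = 5/7.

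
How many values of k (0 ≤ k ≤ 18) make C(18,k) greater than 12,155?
7

Solution: Row 18 is unimodal and symmetric about k=18/2. C(18,5)=8,568 ≤ 12,155; C(18,6)=18,564 > 12,155; by symmetry C(18,k) > 12,155 for k = 6..12. That's 12 - 6 + 1 = 7 values.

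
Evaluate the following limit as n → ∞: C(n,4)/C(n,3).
∞

Working:
C(n,4)/C(n,3) = (n-3)/4 → ∞ as n → ∞.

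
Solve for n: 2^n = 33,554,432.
25

Reasoning: 33,554,432 = 1,024 × 1,024 × 32 = 2^10 × 2^10 × 2^5 = 2^25, so n = 25.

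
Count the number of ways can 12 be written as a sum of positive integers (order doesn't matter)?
77

Reasoning: Pentagonal recurrence p(n) = p(n−1) + p(n−2) − p(n−5) − p(n−7) + …: p(12) = p(11) + p(10) − p(7) − p(5) + p(0) = 56 + 42 − 15 − 7 + 1 = 77.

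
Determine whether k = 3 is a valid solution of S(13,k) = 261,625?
Yes

Reasoning: S(13,3) = 3·S(12,3) + S(12,2) = 3·86,526 + 2,047 = 261,625, which equals 261,625.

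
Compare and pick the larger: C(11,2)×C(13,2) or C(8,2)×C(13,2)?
C(11,2)×C(13,2)

Reasoning: C(11,2)×C(13,2)=4,290, C(8,2)×C(13,2)=2,184.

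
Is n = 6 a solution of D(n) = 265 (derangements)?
D(6) = (6-1)·[D(5) + D(4)] = 5·[44 + 9] = 265, which equals 265.

Answer: Yes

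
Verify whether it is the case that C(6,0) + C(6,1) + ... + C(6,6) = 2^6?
True

Explanation: Binomial theorem with x = y = 1: Σ C(6,i) = (1+1)^6 = 2^6 = 64. The statement holds.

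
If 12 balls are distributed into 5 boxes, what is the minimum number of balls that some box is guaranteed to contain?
Pigeonhole: ⌈12/5⌉ = 3.
Final answer: 3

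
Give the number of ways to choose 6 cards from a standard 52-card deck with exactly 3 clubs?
2,613,754
13 clubs and 39 non-clubs: C(13,3) × C(39,3) = 286 × 9139 = 2,613,754.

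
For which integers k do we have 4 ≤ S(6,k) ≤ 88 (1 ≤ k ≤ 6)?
S(6,1)=1; S(6,2)=31; S(6,3)=90; S(6,4)=65; S(6,5)=15; S(6,6)=1. So valid k = 2, 4, 5.

Answer: 2, 4, 5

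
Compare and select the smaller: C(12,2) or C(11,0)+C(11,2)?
C(12,2)=66; C(11,0)+C(11,2)=1+55=56.

Answer: C(11,0)+C(11,2)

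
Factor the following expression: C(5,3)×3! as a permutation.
C(5,3)×3! = [5!/(3!(2)!)]×3! = 5!/(2)! = P(5,3) = 60.
Final answer: P(5,3)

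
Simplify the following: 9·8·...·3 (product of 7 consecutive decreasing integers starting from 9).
181,440

Explanation: This is P(9,7) = 9!/(2)! = 181,440.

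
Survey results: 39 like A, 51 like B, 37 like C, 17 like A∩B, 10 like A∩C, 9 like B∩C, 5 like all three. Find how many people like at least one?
96

Reasoning: |A∪B∪C| = 39+51+37-17-10-9+5 = 96.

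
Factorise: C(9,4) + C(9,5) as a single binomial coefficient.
By Pascal's identity: C(9,4) + C(9,5) = C(10,5) = 252.
Final answer: C(10,5)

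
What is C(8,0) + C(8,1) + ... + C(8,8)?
256

Working:
Sum of binomial coefficients = 2^8 = 256.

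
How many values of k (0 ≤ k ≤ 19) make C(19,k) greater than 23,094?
8

Reasoning: Row 19 is unimodal and symmetric about k=19/2. C(19,5)=11,628 ≤ 23,094; C(19,6)=27,132 > 23,094; by symmetry C(19,k) > 23,094 for k = 6..13. That's 13 - 6 + 1 = 8 values.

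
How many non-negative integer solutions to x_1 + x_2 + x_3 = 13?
C(13+3-1, 3-1) = 105.

Answer: 105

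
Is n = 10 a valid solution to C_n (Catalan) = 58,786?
C_10 = C(20,10)/(10+1) = 184,756/11 = 16,796, which does not equal 58,786.
Final answer: No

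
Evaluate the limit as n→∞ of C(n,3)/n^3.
1/6

Reasoning: C(n,3) ≈ n^3/3! for large n. Limit = 1/3! = 1/6.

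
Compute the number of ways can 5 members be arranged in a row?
120

Working:
Arrangements of 5 distinct objects: 5! = 120.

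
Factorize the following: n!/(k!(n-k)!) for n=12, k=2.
C(12,2) = 66
This is the binomial coefficient C(12,2) = 66.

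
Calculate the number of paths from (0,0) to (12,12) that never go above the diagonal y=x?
208,012

Explanation: Counted by the Catalan number C_12: C_12 = C(24,12)/(12+1) = 2,704,156/13 = 208,012.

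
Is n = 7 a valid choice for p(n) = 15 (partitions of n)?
Yes

Pentagonal recurrence p(n) = p(n−1) + p(n−2) − p(n−5) − p(n−7) + …: p(7) = p(6) + p(5) − p(2) − p(0) = 11 + 7 − 2 − 1 = 15, which equals 15.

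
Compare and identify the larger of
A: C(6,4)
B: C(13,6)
A=C(6,4)=15, B=C(13,6)=1,716.

Answer: B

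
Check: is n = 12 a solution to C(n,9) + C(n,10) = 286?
Yes
C(12,9) + C(12,10) = 220 + 66 = 286, which equals 286.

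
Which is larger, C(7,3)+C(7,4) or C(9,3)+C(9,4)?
C(9,3)+C(9,4)
First=70, Second=210.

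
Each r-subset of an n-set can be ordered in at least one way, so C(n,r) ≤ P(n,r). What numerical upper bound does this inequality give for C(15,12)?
P(15,12) = 15·14·13·12·11·10·9·8·7·6·5·4 = 217,945,728,000, so C(15,12) ≤ 217,945,728,000. (The bound is loose by a factor of 12! = 479,001,600: C(15,12) = 217,945,728,000/479,001,600 = 455.)

Answer: 217,945,728,000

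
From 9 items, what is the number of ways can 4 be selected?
126

Explanation: C(9,4) = 9! / (4! × (9-4)!)
         = 9! / (4! × 5!)
         = 126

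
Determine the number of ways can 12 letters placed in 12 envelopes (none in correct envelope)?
176,214,841

Solution: Using D(n) = (n-1)[D(n-1) + D(n-2)]:
D(12) = (12-1) × [D(11) + D(10)]
      = 11 × [14684570 + 1334961]
      = 11 × 16019531
      = 176,214,841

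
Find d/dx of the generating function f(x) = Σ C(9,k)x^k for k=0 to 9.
Term-by-term differentiation gives Σ k·C(9,k)x^{k-1} for k=1 to 9.
Final answer: Σ k·C(9,k)x^(k-1) for k=1 to 9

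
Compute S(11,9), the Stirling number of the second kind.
1,155

Solution: Using the Stirling recurrence: S(n,k) = k·S(n-1,k) + S(n-1,k-1)
S(11,9) = 9·S(10,9) + S(10,8)
         = 9·45 + 750
         = 405 + 750
         = 1,155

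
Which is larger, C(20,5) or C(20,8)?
C(20,8)

Working:
C(20,5)=15,504, C(20,8)=125,970.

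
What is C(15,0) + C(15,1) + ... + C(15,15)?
32,768

Solution: Sum of binomial coefficients = 2^15 = 32,768.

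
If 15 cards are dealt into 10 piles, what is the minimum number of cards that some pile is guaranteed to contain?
2

Pigeonhole: ⌈15/10⌉ = 2.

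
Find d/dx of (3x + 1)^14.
42(3x + 1)^13

Solution: Chain rule: 14(3x+1)^{13} × 3 = 42(3x+1)^{13}.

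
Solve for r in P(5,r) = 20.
2

P(5,r) = 5·4·…·(5−r+1), a product of r factors. Multiplying down from 5: 5 = 5; 5·4 = 20 ✓ (2 factors). So r = 2.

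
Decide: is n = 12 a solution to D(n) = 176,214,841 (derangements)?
D(12) = (12-1)·[D(11) + D(10)] = 11·[14,684,570 + 1,334,961] = 176,214,841, which equals 176,214,841.

Answer: Yes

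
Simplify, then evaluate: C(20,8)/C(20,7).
13/8

Reasoning: C(n,k+1)/C(n,k) = (n−k)/(k+1). Here (20−7)/(7+1) = 13/8 = 13/8.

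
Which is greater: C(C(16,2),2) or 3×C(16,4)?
C(C(16,2),2)

Solution: C(C(16,2),2)=7,140, 3×C(16,4)=5,460.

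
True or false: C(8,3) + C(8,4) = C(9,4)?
True

Working:
Pascal's identity C(n,k) + C(n,k+1) = C(n+1,k+1): 56 + 70 = 126 = C(9,4).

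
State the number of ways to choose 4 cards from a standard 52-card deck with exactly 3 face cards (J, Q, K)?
8,800

Explanation: 12 face cards and 40 non-face cards: C(12,3) × C(40,1) = 220 × 40 = 8,800.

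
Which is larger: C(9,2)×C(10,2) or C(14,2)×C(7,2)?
C(14,2)×C(7,2)

Explanation: C(9,2)×C(10,2)=1,620, C(14,2)×C(7,2)=1,911.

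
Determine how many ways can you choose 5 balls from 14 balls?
C(14,5) = 14! / (5! × (14-5)!)
         = 14! / (5! × 9!)
         = 2,002

Answer: 2,002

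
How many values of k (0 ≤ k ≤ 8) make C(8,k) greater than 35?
3

Solution: Row 8 is unimodal and symmetric about k=8/2. C(8,2)=28 ≤ 35; C(8,3)=56 > 35; by symmetry C(8,k) > 35 for k = 3..5. That's 5 - 3 + 1 = 3 values.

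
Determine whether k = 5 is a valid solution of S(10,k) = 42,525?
Yes
S(10,5) = 5·S(9,5) + S(9,4) = 5·6,951 + 7,770 = 42,525, which equals 42,525.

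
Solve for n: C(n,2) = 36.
9

Reasoning: C(n,2) = n(n−1)/2! is increasing in n, and n(n−1) = 2!·36 = 72 ≈ (n−0.5)^2 gives n ≈ 9.0. Check: C(7,2) = 21, C(8,2) = 28, C(9,2) = 36 ✓. So n = 9.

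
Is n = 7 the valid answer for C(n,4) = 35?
Yes

Reasoning: C(7,4) = 7·6·5·4/4! = 840/24 = 35, which equals 35.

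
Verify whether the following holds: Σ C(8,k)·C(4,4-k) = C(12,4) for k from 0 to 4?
True

Working:
Vandermonde's identity gives C(12,4) = 495; RHS C(12,4) = 495.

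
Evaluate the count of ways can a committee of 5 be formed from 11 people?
462

Explanation: C(11,5) = 11! / (5! × (11-5)!)
         = 11! / (5! × 6!)
         = 462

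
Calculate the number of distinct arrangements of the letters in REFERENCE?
7,560

Explanation: Word has 9 letters (R=2, E=4, F=1, N=1, C=1). Arrangements: 9!/Π(k!) = 7,560.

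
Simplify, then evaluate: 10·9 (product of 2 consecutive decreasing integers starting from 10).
90

This is P(10,2) = 10!/(8)! = 90.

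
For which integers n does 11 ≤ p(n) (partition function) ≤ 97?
6, 7, 8, 9, 10, 11, 12

Solution: Tabulating p(n) via p(n) = p(n−1) + p(n−2) − p(n−5) − p(n−7) + …: p(5)=7; p(6)=11; p(7)=15; p(8)=22; p(9)=30; p(10)=42; p(11)=56; p(12)=77; p(13)=101. So valid n = 6, 7, 8, 9, 10, 11, 12.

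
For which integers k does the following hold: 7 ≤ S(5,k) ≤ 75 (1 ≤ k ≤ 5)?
2, 3, 4
S(5,1)=1; S(5,2)=15; S(5,3)=25; S(5,4)=10; S(5,5)=1. So valid k = 2, 3, 4.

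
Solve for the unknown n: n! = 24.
n! is strictly increasing. 2! = 2, 3! = 6, 4! = 24 ✓. So n = 4.

Answer: 4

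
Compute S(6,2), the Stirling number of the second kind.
31

Solution: Using the Stirling recurrence: S(n,k) = k·S(n-1,k) + S(n-1,k-1)
S(6,2) = 2·S(5,2) + S(5,1)
         = 2·15 + 1
         = 30 + 1
         = 31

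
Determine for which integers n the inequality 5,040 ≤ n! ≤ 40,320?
7, 8

Reasoning: n! is strictly increasing; 7! = 5,040 and 8! = 40,320, so valid n = 7, 8.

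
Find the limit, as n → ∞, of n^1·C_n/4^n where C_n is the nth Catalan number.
0

Reasoning: C_n ~ 4^n/(n^(3/2)√π), so n^1·C_n/4^n ~ n^(1 − 3/2)/√π → 0.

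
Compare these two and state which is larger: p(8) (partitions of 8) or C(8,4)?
C(8,4)

Reasoning: Pentagonal recurrence p(n) = p(n−1) + p(n−2) − p(n−5) − p(n−7) + …: p(8) = p(7) + p(6) − p(3) − p(1) = 15 + 11 − 3 − 1 = 22; C(8,4) = 70.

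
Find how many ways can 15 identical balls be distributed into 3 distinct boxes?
136

Solution: C(15+3-1, 3-1) = C(17, 2) = 136.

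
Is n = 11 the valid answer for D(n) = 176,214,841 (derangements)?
No

Explanation: D(11) = (11-1)·[D(10) + D(9)] = 10·[1,334,961 + 133,496] = 14,684,570, which does not equal 176,214,841.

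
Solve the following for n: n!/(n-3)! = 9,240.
22

n!/(n-3)! = n×(n-1)×(n-2), a product of 3 consecutive integers ≈ (n−1)^3. 9,240^(1/3) + 1 ≈ 22.0; check n = 22: 22×21×20 = 9,240 ✓. So n = 22.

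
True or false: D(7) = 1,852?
False

Working:
Derangements of 7 elements: D(7) = (7-1)·[D(6) + D(5)] = 6·[265 + 44] = 1,854.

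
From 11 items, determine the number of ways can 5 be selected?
462

Explanation: C(11,5) = 11! / (5! × (11-5)!)
         = 11! / (5! × 6!)
         = 462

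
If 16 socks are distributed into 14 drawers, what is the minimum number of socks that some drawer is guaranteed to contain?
Pigeonhole: ⌈16/14⌉ = 2.
Final answer: 2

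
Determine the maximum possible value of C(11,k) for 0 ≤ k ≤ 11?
462

Working:
Maximum at k = 5 or k = 6: C(11,5) = 462.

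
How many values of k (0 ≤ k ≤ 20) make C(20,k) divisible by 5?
16

Solution: Checking C(20,k) mod 5 for k = 0..20: divisible at k = 1, 2, 3, 4, 6, 7, 8, 9, 11, 12, 13, 14, 16, 17, 18, 19. That's 16 values.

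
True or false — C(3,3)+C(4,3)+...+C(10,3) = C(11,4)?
True

Reasoning: Hockey stick identity gives Σ = C(11,4) = 330; RHS C(11,4) = 330.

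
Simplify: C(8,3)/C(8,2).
2

Working:
C(n,k+1)/C(n,k) = (n−k)/(k+1). Here (8−2)/(2+1) = 6/3 = 2.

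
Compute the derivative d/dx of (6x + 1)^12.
72(6x + 1)^11

Solution: Chain rule: 12(6x+1)^{11} × 6 = 72(6x+1)^{11}.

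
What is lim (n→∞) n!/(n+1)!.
0

Working:
n!/(n+1)! = 1/[(n+1)] → 0 as n → ∞.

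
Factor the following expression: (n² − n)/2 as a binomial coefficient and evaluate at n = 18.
(n² − n)/2 = n(n−1)/2 = C(n,2). At n = 18: C(18,2) = 153.
Final answer: C(n,2); C(18,2) = 153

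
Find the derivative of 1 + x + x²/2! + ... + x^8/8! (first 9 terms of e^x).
1 + x + x²/2! + ... + x^7/7!

Explanation: Differentiating term by term gives the first 8 terms of e^x.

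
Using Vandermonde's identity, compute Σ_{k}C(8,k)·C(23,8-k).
7,888,725

Reasoning: = C(8+23,8) = C(31,8) = 7,888,725.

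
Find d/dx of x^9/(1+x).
(9x^8(1+x) - x^9)/(1+x)²

Quotient rule: [9x^{8}(1+x) - x^9]/(1+x)².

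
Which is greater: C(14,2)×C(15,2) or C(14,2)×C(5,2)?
C(14,2)×C(15,2)

Solution: C(14,2)×C(15,2)=9,555, C(14,2)×C(5,2)=910.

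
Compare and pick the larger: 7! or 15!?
15!

Reasoning: 7!=5,040, 15!=1,307,674,368,000. 15! > 7!.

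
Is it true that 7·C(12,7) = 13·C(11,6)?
False

Solution: Absorption identity k·C(n,k) = n·C(n-1,k-1). LHS = 7·792 = 5,544; RHS = 13·462 = 6,006.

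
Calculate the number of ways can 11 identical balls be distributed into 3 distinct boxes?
78
C(11+3-1, 3-1) = C(13, 2) = 78.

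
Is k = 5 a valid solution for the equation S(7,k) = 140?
Yes
S(7,5) = 5·S(6,5) + S(6,4) = 5·15 + 65 = 140, which equals 140.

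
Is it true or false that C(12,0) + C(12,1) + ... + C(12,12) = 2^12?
True

Binomial theorem with x = y = 1: Σ C(12,i) = (1+1)^12 = 2^12 = 4,096. The statement holds.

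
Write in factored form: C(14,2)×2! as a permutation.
P(14,2)
C(14,2)×2! = [14!/(2!(12)!)]×2! = 14!/(12)! = P(14,2) = 182.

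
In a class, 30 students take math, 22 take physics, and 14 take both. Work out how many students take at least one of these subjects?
38

Reasoning: |A∪B| = |A|+|B|-|A∩B| = 30+22-14 = 38.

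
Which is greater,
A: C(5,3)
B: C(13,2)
B

Explanation: A=C(5,3)=10, B=C(13,2)=78.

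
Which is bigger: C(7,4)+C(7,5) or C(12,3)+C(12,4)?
C(12,3)+C(12,4)

Explanation: First=56, Second=715.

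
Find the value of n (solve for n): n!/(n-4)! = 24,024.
14

Working:
n!/(n-4)! = n×(n-1)×(n-2)×(n-3), a product of 4 consecutive integers ≈ (n−1.5)^4. 24,024^(1/4) + 1.5 ≈ 13.9; check n = 14: 14×13×12×11 = 24,024 ✓. So n = 14.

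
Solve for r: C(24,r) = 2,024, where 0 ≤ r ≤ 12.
3
C(24,r) is increasing for 0 ≤ r ≤ 12. Stepping up (C(24,r+1) = C(24,r)·(24−r)/(r+1)): C(24,1) = 24, C(24,2) = 276, C(24,3) = 2,024 ✓. So r = 3.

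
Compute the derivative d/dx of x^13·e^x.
(13x^12 + x^13)e^x

Explanation: Product rule: d/dx[x^13]·e^x + x^13·d/dx[e^x] = 13x^{12}e^x + x^13e^x.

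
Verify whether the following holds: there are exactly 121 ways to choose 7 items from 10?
False
C(10,7) = 120 ≠ 121.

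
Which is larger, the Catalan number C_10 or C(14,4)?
C_10

C_10 = C(20,10)/(10+1) = 184,756/11 = 16,796; C(14,4) = 1,001.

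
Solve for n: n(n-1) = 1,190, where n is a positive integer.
35

Working:
n² − n − 1,190 = 0, so n = (1 ± √(1 + 4·1,190))/2 = (1 ± √4,761)/2 = (1 ± 69)/2, i.e. n = 35 or n = -34. Taking the positive root, n = 35 (check: 35×34 = 1,190).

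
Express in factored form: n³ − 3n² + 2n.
n(n − 1)(n − 2)

Explanation: n³ − 3n² + 2n = n(n² − 3n + 2) = n(n − 1)(n − 2).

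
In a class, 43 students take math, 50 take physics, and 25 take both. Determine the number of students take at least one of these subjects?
68

Reasoning: |A∪B| = |A|+|B|-|A∩B| = 43+50-25 = 68.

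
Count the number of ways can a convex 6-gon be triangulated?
14

Reasoning: Using the Catalan number formula: C_n = C(2n, n) / (n+1)
C_4 = C(8, 4) / (4+1)
     = 70 / 5
     = 14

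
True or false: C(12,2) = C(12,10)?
True

Working:
C(12,2) = C(12,12-2) by the symmetry property; both equal 66.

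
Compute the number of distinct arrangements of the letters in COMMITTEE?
45,360

Explanation: Word has 9 letters (C=1, O=1, M=2, I=1, T=2, E=2). Arrangements: 9!/Π(k!) = 45,360.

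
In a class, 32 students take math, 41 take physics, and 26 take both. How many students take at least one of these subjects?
|A∪B| = |A|+|B|-|A∩B| = 32+41-26 = 47.

Answer: 47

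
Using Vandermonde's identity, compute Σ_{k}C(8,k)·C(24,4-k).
35,960

Working:
= C(8+24,4) = C(32,4) = 35,960.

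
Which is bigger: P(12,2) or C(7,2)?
P(12,2)

P(12,2)=132, C(7,2)=21.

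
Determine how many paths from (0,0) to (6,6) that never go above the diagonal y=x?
132

Solution: Counted by the Catalan number C_6: C_6 = C(12,6)/(6+1) = 924/7 = 132.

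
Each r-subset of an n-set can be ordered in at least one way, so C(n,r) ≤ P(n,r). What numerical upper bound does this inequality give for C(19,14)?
1,013,709,170,073,600

P(19,14) = 19·18·17·16·15·14·13·12·11·10·9·8·7·6 = 1,013,709,170,073,600, so C(19,14) ≤ 1,013,709,170,073,600. (The bound is loose by a factor of 14! = 87,178,291,200: C(19,14) = 1,013,709,170,073,600/87,178,291,200 = 11,628.)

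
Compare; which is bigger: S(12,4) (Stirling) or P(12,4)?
S(12,4) = 4·S(11,4) + S(11,3) = 4·145,750 + 28,501 = 611,501; P(12,4) = 11,880.

Answer: S(12,4)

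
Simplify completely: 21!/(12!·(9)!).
This is C(21,12) = 293,930.

Answer: 293,930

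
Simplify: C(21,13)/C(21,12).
9/13

Explanation: C(n,k+1)/C(n,k) = (n−k)/(k+1). Here (21−12)/(12+1) = 9/13 = 9/13.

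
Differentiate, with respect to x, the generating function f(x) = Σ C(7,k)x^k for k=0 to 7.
Σ k·C(7,k)x^(k-1) for k=1 to 7
Term-by-term differentiation gives Σ k·C(7,k)x^{k-1} for k=1 to 7.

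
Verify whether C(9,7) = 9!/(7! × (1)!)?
The correct denominator is 7!×2!, giving C(9,7) = 36; the stated RHS is 9!/(7!×1!) = 72 ≠ 36, so the statement does not hold.
Final answer: False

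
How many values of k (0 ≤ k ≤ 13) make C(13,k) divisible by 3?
6

Checking C(13,k) mod 3 for k = 0..13: divisible at k = 2, 5, 6, 7, 8, 11. That's 6 values.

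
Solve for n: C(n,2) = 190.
20

C(n,2) = n(n−1)/2! is increasing in n, and n(n−1) = 2!·190 = 380 ≈ (n−0.5)^2 gives n ≈ 20.0. Check: C(18,2) = 153, C(19,2) = 171, C(20,2) = 190 ✓. So n = 20.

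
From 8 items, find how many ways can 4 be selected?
70

Working:
C(8,4) = 8! / (4! × (8-4)!)
         = 8! / (4! × 4!)
         = 70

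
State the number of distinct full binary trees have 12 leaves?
58,786

Solution: Using the Catalan number formula: C_n = C(2n, n) / (n+1)
C_11 = C(22, 11) / (11+1)
     = 705432 / 12
     = 58,786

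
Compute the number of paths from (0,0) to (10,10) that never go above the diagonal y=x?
Counted by the Catalan number C_10: C_10 = C(20,10)/(10+1) = 184,756/11 = 16,796.

Answer: 16,796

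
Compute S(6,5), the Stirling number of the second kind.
15

Using the Stirling recurrence: S(n,k) = k·S(n-1,k) + S(n-1,k-1)
S(6,5) = 5·S(5,5) + S(5,4)
         = 5·1 + 10
         = 5 + 10
         = 15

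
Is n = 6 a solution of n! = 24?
No

Solution: 6! = 6·5! = 6·120 = 720, which does not equal 24.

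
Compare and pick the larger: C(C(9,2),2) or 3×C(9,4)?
C(C(9,2),2)=630, 3×C(9,4)=378.

Answer: C(C(9,2),2)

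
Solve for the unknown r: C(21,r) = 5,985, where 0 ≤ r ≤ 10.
4

Solution: C(21,r) is increasing for 0 ≤ r ≤ 10. Stepping up (C(21,r+1) = C(21,r)·(21−r)/(r+1)): C(21,1) = 21, C(21,2) = 210, C(21,3) = 1,330, C(21,4) = 5,985 ✓. So r = 4.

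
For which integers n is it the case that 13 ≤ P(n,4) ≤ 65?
4

Reasoning: P(3,4)=0; P(4,4)=24; P(5,4)=120. So valid n = 4.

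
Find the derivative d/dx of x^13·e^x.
Product rule: d/dx[x^13]·e^x + x^13·d/dx[e^x] = 13x^{12}e^x + x^13e^x.
Final answer: (13x^12 + x^13)e^x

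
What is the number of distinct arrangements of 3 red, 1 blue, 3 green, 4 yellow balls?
Multinomial: 11!/(3! × 1! × 3! × 4!) = 46,200.
Final answer: 46,200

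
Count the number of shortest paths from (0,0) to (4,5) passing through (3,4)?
70

Explanation: To (3,4): C(7,3)=35. From there: C(2,1)=2. Total: 70.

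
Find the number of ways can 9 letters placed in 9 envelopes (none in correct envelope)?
133,496
Using D(n) = (n-1)[D(n-1) + D(n-2)]:
D(9) = (9-1) × [D(8) + D(7)]
      = 8 × [14833 + 1854]
      = 8 × 16687
      = 133,496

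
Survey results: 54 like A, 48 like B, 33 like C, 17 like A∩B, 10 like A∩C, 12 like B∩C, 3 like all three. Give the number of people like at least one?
|A∪B∪C| = 54+48+33-17-10-12+3 = 99.

Answer: 99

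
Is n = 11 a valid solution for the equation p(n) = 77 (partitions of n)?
No

Solution: Pentagonal recurrence p(n) = p(n−1) + p(n−2) − p(n−5) − p(n−7) + …: p(11) = p(10) + p(9) − p(6) − p(4) = 42 + 30 − 11 − 5 = 56, which does not equal 77.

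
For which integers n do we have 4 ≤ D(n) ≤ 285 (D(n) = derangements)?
4, 5, 6

Solution: Using D(n) = (n−1)[D(n−1) + D(n−2)] with D(1)=0, D(2)=1: D(3)=2; D(4)=9; D(5)=44; D(6)=265; D(7)=1,854. So valid n = 4, 5, 6.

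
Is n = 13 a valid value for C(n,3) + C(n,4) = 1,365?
No

Explanation: C(13,3) + C(13,4) = 286 + 715 = 1,001, which does not equal 1,365.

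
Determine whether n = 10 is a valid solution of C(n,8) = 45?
C(10,8) = 10·9·8·7·6·5·4·3/8! = 1,814,400/40,320 = 45, which equals 45.

Answer: Yes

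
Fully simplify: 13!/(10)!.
This equals 13×12×11 = 1,716.

Answer: 1,716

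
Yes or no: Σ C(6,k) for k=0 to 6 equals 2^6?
Yes

Working:
Binomial theorem: Σ C(6,k) = (1+1)^6 = 2^6 = 64; RHS 2^6 = 64.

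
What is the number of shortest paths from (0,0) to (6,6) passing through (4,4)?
420

Reasoning: To (4,4): C(8,4)=70. From there: C(4,2)=6. Total: 420.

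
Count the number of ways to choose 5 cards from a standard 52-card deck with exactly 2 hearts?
712,842

13 hearts and 39 non-hearts: C(13,2) × C(39,3) = 78 × 9139 = 712,842.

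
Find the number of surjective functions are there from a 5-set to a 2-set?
30

Onto functions = 2! × S(5,2)
First compute S(5,2) via recurrence:
Using the Stirling recurrence: S(n,k) = k·S(n-1,k) + S(n-1,k-1)
S(5,2) = 2·S(4,2) + S(4,1)
         = 2·7 + 1
         = 14 + 1
         = 15
Then: 2 × 15 = 30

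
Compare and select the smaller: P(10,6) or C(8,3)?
C(8,3)

Explanation: P(10,6)=151,200, C(8,3)=56.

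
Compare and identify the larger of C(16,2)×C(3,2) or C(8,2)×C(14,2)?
C(8,2)×C(14,2)

C(16,2)×C(3,2)=360, C(8,2)×C(14,2)=2,548.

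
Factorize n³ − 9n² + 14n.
n(n − 2)(n − 7)

Reasoning: n³ − 9n² + 14n = n(n² − 9n + 14) = n(n − 2)(n − 7).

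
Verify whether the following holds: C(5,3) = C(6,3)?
False

LHS = C(5,3) = 10; RHS = C(6,3) = 20. 10 ≠ 20, so the statement does not hold.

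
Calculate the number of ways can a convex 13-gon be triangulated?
58,786
Using the Catalan number formula: C_n = C(2n, n) / (n+1)
C_11 = C(22, 11) / (11+1)
     = 705432 / 12
     = 58,786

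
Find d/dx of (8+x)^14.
14(8+x)^13
Using the power rule: d/dx (8+x)^14 = 14(8+x)^{13}.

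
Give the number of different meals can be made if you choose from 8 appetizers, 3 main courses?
24

By the multiplication principle: 8 × 3 = 24.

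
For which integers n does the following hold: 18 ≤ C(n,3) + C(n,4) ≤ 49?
6

Explanation: C(5,3)+C(5,4)=15; C(6,3)+C(6,4)=35; C(7,3)+C(7,4)=70. So valid n = 6.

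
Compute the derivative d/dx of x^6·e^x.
Product rule: d/dx[x^6]·e^x + x^6·d/dx[e^x] = 6x^{5}e^x + x^6e^x.

Answer: (6x^5 + x^6)e^x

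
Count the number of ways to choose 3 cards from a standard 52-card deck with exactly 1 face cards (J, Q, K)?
12 face cards and 40 non-face cards: C(12,1) × C(40,2) = 12 × 780 = 9,360.

Answer: 9,360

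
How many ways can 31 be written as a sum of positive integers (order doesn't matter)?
6,842

Solution: Pentagonal recurrence p(n) = p(n−1) + p(n−2) − p(n−5) − p(n−7) + …: p(31) = p(30) + p(29) − p(26) − p(24) + p(19) + p(16) − p(9) − p(5) = 5,604 + 4,565 − 2,436 − 1,575 + 490 + 231 − 30 − 7 = 6,842.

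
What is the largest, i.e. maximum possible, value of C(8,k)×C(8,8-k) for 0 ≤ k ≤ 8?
C(8,k)·C(8,8-k) = C(8,k)², maximised at the centre k = 4: C(8,4)² = 4,900.

Answer: 4,900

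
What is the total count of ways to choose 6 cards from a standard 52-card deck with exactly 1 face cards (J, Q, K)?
12 face cards and 40 non-face cards: C(12,1) × C(40,5) = 12 × 658,008 = 7,896,096.

Answer: 7,896,096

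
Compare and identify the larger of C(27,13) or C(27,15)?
C(27,13)

Reasoning: C(27,13)=20,058,300, C(27,15)=17,383,860.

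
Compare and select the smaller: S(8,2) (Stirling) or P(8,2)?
P(8,2)

Explanation: S(8,2) = 2·S(7,2) + S(7,1) = 2·63 + 1 = 127; P(8,2) = 56.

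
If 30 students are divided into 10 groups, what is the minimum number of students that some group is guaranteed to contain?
Pigeonhole: ⌈30/10⌉ = 3.
Final answer: 3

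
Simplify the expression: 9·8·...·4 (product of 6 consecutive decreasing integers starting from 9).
This is P(9,6) = 9!/(3)! = 60,480.
Final answer: 60,480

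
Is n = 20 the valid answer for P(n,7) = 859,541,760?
No

Explanation: P(20,7) = 20·19·18·17·16·15·14 = 390,700,800, which does not equal 859,541,760.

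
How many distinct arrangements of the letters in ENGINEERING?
277,200

Solution: Word has 11 letters (E=3, N=3, G=2, I=2, R=1). Arrangements: 11!/Π(k!) = 277,200.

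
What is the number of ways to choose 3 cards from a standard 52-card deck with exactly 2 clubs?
13 clubs and 39 non-clubs: C(13,2) × C(39,1) = 78 × 39 = 3,042.
Final answer: 3,042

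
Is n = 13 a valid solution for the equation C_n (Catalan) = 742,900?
Yes

C_13 = C(26,13)/(13+1) = 10,400,600/14 = 742,900, which equals 742,900.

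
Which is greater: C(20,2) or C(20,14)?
C(20,14)
C(20,2)=190, C(20,14)=38,760.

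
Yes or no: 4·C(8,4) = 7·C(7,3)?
No
Absorption identity k·C(n,k) = n·C(n-1,k-1). LHS = 4·70 = 280; RHS = 7·35 = 245.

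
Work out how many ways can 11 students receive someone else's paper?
14,684,570

Working:
Using D(n) = (n-1)[D(n-1) + D(n-2)]:
D(11) = (11-1) × [D(10) + D(9)]
      = 10 × [1334961 + 133496]
      = 10 × 1468457
      = 14,684,570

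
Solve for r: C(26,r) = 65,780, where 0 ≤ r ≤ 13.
C(26,r) is increasing for 0 ≤ r ≤ 13. Stepping up (C(26,r+1) = C(26,r)·(26−r)/(r+1)): C(26,1) = 26, C(26,2) = 325, C(26,3) = 2,600, C(26,4) = 14,950, C(26,5) = 65,780 ✓. So r = 5.

Answer: 5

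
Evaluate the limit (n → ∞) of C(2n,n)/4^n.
C(2n,n) ~ 4^n/√(πn), so C(2n,n)/4^n ~ 1/√(πn) → 0.

Answer: 0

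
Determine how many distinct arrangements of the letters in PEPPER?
60

Word has 6 letters (P=3, E=2, R=1). Arrangements: 6!/Π(k!) = 60.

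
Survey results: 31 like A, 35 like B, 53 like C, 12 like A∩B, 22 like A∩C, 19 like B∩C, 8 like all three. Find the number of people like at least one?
74

Working:
|A∪B∪C| = 31+35+53-12-22-19+8 = 74.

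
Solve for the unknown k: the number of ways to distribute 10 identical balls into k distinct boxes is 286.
Stars and bars: the count is C(10+k−1, k−1), increasing in k. k=2: C(11,1) = 11, k=3: C(12,2) = 66, k=4: C(13,3) = 286 ✓. So k = 4.
Final answer: 4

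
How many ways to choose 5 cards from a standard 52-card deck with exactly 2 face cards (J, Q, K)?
652,080

Reasoning: 12 face cards and 40 non-face cards: C(12,2) × C(40,3) = 66 × 9,880 = 652,080.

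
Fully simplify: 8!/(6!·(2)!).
28

This is C(8,6) = 28.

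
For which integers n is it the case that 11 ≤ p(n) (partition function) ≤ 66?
Tabulating p(n) via p(n) = p(n−1) + p(n−2) − p(n−5) − p(n−7) + …: p(5)=7; p(6)=11; p(7)=15; p(8)=22; p(9)=30; p(10)=42; p(11)=56; p(12)=77. So valid n = 6, 7, 8, 9, 10, 11.
Final answer: 6, 7, 8, 9, 10, 11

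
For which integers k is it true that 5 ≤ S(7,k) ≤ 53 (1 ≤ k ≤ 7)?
6

Reasoning: S(7,1)=1; S(7,2)=63; S(7,3)=301; S(7,4)=350; S(7,5)=140; S(7,6)=21; S(7,7)=1. So valid k = 6.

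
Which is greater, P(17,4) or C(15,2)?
P(17,4)=57,120, C(15,2)=105.
Final answer: P(17,4)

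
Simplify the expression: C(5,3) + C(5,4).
15
By Pascal's identity: C(6,4) = 15.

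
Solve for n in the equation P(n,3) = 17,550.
27

Working:
P(n,3) = n(n−1)(n−2) is increasing in n; n(n−1)(n−2) ≈ (n−1)^3 = 17,550 gives n ≈ 27.0. Check: P(25,3) = 13,800, P(26,3) = 15,600, P(27,3) = 17,550 ✓. So n = 27.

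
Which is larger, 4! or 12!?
12!

4!=24, 12!=479,001,600. 12! > 4!.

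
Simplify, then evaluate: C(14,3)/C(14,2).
C(n,k+1)/C(n,k) = (n−k)/(k+1). Here (14−2)/(2+1) = 12/3 = 4.

Answer: 4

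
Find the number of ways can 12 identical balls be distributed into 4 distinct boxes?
455

C(12+4-1, 4-1) = C(15, 3) = 455.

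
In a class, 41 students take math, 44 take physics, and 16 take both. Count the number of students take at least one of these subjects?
69

|A∪B| = |A|+|B|-|A∩B| = 41+44-16 = 69.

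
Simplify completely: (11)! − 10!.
36,288,000

Reasoning: (11)! − 10! = (11)·10! − 10! = (11−1)·10! = 10·10! = 36,288,000.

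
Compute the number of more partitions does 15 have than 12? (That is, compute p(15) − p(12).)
99

Solution: Pentagonal recurrence p(n) = p(n−1) + p(n−2) − p(n−5) − p(n−7) + …: p(15) = p(14) + p(13) − p(10) − p(8) + p(3) + p(0) = 135 + 101 − 42 − 22 + 3 + 1 = 176.
p(12) = p(11) + p(10) − p(7) − p(5) + p(0) = 56 + 42 − 15 − 7 + 1 = 77.
Difference = 176 − 77 = 99.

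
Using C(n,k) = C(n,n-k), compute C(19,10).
92,378

Explanation: C(19,10) = C(19,9) = 92,378.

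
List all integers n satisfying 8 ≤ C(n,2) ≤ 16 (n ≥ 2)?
C(4,2)=6; C(5,2)=10; C(6,2)=15; C(7,2)=21. So valid n = 5, 6.

Answer: 5, 6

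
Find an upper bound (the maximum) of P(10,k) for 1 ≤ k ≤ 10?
3,628,800

Reasoning: P(10,k) increases in k, so maximum at k = 10: 10! = 3,628,800.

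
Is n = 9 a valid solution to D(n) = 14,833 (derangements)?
No

Explanation: D(9) = (9-1)·[D(8) + D(7)] = 8·[14,833 + 1,854] = 133,496, which does not equal 14,833.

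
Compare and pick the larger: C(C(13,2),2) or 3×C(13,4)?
C(C(13,2),2)

Explanation: C(C(13,2),2)=3,003, 3×C(13,4)=2,145.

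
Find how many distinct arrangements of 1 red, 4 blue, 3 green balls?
280

Multinomial: 8!/(1! × 4! × 3!) = 280.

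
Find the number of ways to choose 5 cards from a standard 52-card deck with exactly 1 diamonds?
1,069,263

Reasoning: 13 diamonds and 39 non-diamonds: C(13,1) × C(39,4) = 13 × 82251 = 1,069,263.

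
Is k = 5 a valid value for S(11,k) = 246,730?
Yes

Solution: S(11,5) = 5·S(10,5) + S(10,4) = 5·42,525 + 34,105 = 246,730, which equals 246,730.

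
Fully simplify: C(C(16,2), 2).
7,140
C(16,2) = 120, then C(120, 2) = 7,140.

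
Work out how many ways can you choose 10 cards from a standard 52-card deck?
15,820,024,220

Working:
C(52,10) = 15,820,024,220.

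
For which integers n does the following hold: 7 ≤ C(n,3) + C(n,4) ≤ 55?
5, 6

Reasoning: C(4,3)+C(4,4)=5; C(5,3)+C(5,4)=15; C(6,3)+C(6,4)=35; C(7,3)+C(7,4)=70. So valid n = 5, 6.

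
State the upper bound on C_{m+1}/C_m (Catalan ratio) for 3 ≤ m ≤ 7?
10/3

Reasoning: C_{m+1}/C_m = 2(2m+1)/(m+2), which increases with m. Maximum at m = 7: 2·15/9 = 10/3.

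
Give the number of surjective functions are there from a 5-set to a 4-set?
240
Onto functions = 4! × S(5,4)
First compute S(5,4) via recurrence:
Using the Stirling recurrence: S(n,k) = k·S(n-1,k) + S(n-1,k-1)
S(5,4) = 4·S(4,4) + S(4,3)
         = 4·1 + 6
         = 4 + 6
         = 10
Then: 24 × 10 = 240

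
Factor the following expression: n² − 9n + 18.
(n − 3)(n − 6)

Working:
Seek roots whose sum is 9 and product is 18: (3, 6). So n² − 9n + 18 = (n − 3)(n − 6).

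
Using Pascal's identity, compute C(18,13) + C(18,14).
C(18,13) + C(18,14) = C(19,14) = 11,628.
Final answer: 11,628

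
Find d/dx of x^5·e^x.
(5x^4 + x^5)e^x

Reasoning: Product rule: d/dx[x^5]·e^x + x^5·d/dx[e^x] = 5x^{4}e^x + x^5e^x.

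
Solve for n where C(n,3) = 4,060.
C(n,3) = n(n−1)(n−2)/3! is increasing in n, and n(n−1)(n−2) = 3!·4,060 = 24,360 ≈ (n−1)^3 gives n ≈ 30.0. Check: C(28,3) = 3,276, C(29,3) = 3,654, C(30,3) = 4,060 ✓. So n = 30.

Answer: 30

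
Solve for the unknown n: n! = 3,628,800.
10

Solution: n! is strictly increasing. 8! = 40,320, 9! = 362,880, 10! = 3,628,800 ✓. So n = 10.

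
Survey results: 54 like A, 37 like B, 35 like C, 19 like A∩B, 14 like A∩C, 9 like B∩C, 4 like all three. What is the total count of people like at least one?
88

Explanation: |A∪B∪C| = 54+37+35-19-14-9+4 = 88.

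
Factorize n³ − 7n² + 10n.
n(n − 2)(n − 5)

Explanation: n³ − 7n² + 10n = n(n² − 7n + 10) = n(n − 2)(n − 5).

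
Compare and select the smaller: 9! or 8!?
8!

Working:
9!=362,880, 8!=40,320. 9! > 8!.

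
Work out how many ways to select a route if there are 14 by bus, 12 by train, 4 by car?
30

Reasoning: By the addition principle: 14 + 12 + 4 = 30.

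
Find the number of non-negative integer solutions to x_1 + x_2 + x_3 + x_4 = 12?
455

Explanation: C(12+4-1, 4-1) = 455.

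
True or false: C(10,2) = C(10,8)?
True

Solution: C(10,2) = C(10,10-2) by the symmetry property; both equal 45.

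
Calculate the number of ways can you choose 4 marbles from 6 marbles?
15

C(6,4) = 6! / (4! × (6-4)!)
         = 6! / (4! × 2!)
         = 15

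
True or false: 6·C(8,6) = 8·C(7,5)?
True

Reasoning: Absorption identity k·C(n,k) = n·C(n-1,k-1). LHS = 6·28 = 168; RHS = 8·21 = 168.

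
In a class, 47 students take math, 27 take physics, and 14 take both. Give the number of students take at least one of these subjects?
60

Solution: |A∪B| = |A|+|B|-|A∩B| = 47+27-14 = 60.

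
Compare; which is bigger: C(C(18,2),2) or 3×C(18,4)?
C(C(18,2),2)=11,628, 3×C(18,4)=9,180.
Final answer: C(C(18,2),2)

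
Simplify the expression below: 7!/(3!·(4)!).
35

Reasoning: This is C(7,3) = 35.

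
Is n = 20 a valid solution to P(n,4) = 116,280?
Yes

Solution: P(20,4) = 20·19·18·17 = 116,280, which equals 116,280.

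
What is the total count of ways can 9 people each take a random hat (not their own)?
Using D(n) = (n-1)[D(n-1) + D(n-2)]:
D(9) = (9-1) × [D(8) + D(7)]
      = 8 × [14833 + 1854]
      = 8 × 16687
      = 133,496
Final answer: 133,496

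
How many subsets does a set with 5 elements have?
32

Each element can be included or excluded: 2^5 = 32.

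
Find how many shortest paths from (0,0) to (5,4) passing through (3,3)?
60
To (3,3): C(6,3)=20. From there: C(3,2)=3. Total: 60.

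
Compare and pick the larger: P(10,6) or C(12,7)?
P(10,6)

Explanation: P(10,6)=151,200, C(12,7)=792.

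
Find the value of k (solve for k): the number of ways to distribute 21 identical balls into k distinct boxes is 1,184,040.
8

Working:
Stars and bars: the count is C(21+k−1, k−1), increasing in k. k=6: C(26,5) = 65,780, k=7: C(27,6) = 296,010, k=8: C(28,7) = 1,184,040 ✓. So k = 8.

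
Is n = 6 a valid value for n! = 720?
Yes

Explanation: 6! = 6·5! = 6·120 = 720, which equals 720.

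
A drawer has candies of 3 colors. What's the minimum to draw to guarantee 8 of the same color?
22
Worst case: 7 of each = 21. One more: 22.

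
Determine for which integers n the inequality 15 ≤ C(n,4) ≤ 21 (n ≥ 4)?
6

Reasoning: C(5,4)=5; C(6,4)=15; C(7,4)=35. So valid n = 6.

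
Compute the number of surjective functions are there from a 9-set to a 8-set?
Onto functions = 8! × S(9,8)
First compute S(9,8) via recurrence:
Using the Stirling recurrence: S(n,k) = k·S(n-1,k) + S(n-1,k-1)
S(9,8) = 8·S(8,8) + S(8,7)
         = 8·1 + 28
         = 8 + 28
         = 36
Then: 40320 × 36 = 1,451,520
Final answer: 1,451,520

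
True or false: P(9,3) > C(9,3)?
True

P(9,3) = 504 and C(9,3) = 84; P(n,r) = r! × C(n,r) so P > C whenever r ≥ 2.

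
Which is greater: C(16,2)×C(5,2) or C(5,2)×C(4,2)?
C(16,2)×C(5,2)=1,200, C(5,2)×C(4,2)=60.

Answer: C(16,2)×C(5,2)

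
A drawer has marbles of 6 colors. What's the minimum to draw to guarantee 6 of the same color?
31

Explanation: Worst case: 5 of each = 30. One more: 31.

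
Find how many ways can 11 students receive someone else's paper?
14,684,570

Working:
Using D(n) = (n-1)[D(n-1) + D(n-2)]:
D(11) = (11-1) × [D(10) + D(9)]
      = 10 × [1334961 + 133496]
      = 10 × 1468457
      = 14,684,570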